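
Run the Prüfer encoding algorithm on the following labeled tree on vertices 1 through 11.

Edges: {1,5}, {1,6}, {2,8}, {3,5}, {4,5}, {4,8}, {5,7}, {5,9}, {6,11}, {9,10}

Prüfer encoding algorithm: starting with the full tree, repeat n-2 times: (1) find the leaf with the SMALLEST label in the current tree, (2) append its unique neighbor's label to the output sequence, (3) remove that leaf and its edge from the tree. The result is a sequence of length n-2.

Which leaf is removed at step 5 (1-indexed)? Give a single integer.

Answer: 4

Derivation:
Step 1: current leaves = {2,3,7,10,11}. Remove leaf 2 (neighbor: 8).
Step 2: current leaves = {3,7,8,10,11}. Remove leaf 3 (neighbor: 5).
Step 3: current leaves = {7,8,10,11}. Remove leaf 7 (neighbor: 5).
Step 4: current leaves = {8,10,11}. Remove leaf 8 (neighbor: 4).
Step 5: current leaves = {4,10,11}. Remove leaf 4 (neighbor: 5).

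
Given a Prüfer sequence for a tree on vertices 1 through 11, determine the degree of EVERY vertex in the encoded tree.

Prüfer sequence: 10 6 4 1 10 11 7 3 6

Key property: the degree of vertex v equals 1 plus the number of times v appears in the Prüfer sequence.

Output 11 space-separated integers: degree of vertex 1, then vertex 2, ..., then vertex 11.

p_1 = 10: count[10] becomes 1
p_2 = 6: count[6] becomes 1
p_3 = 4: count[4] becomes 1
p_4 = 1: count[1] becomes 1
p_5 = 10: count[10] becomes 2
p_6 = 11: count[11] becomes 1
p_7 = 7: count[7] becomes 1
p_8 = 3: count[3] becomes 1
p_9 = 6: count[6] becomes 2
Degrees (1 + count): deg[1]=1+1=2, deg[2]=1+0=1, deg[3]=1+1=2, deg[4]=1+1=2, deg[5]=1+0=1, deg[6]=1+2=3, deg[7]=1+1=2, deg[8]=1+0=1, deg[9]=1+0=1, deg[10]=1+2=3, deg[11]=1+1=2

Answer: 2 1 2 2 1 3 2 1 1 3 2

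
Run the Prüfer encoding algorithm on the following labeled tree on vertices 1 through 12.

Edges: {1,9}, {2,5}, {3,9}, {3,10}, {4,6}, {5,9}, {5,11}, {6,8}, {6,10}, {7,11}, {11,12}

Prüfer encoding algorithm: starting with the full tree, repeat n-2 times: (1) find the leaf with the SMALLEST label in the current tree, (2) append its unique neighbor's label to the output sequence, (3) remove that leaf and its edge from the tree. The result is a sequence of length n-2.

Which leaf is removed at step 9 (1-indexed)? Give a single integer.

Step 1: current leaves = {1,2,4,7,8,12}. Remove leaf 1 (neighbor: 9).
Step 2: current leaves = {2,4,7,8,12}. Remove leaf 2 (neighbor: 5).
Step 3: current leaves = {4,7,8,12}. Remove leaf 4 (neighbor: 6).
Step 4: current leaves = {7,8,12}. Remove leaf 7 (neighbor: 11).
Step 5: current leaves = {8,12}. Remove leaf 8 (neighbor: 6).
Step 6: current leaves = {6,12}. Remove leaf 6 (neighbor: 10).
Step 7: current leaves = {10,12}. Remove leaf 10 (neighbor: 3).
Step 8: current leaves = {3,12}. Remove leaf 3 (neighbor: 9).
Step 9: current leaves = {9,12}. Remove leaf 9 (neighbor: 5).

Answer: 9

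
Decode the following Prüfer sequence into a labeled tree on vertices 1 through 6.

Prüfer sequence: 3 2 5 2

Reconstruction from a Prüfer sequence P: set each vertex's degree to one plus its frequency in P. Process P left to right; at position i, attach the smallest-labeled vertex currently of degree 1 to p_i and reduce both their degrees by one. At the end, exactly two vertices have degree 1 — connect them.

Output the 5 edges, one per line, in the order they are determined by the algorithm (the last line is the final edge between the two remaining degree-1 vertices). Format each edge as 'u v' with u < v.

Answer: 1 3
2 3
4 5
2 5
2 6

Derivation:
Initial degrees: {1:1, 2:3, 3:2, 4:1, 5:2, 6:1}
Step 1: smallest deg-1 vertex = 1, p_1 = 3. Add edge {1,3}. Now deg[1]=0, deg[3]=1.
Step 2: smallest deg-1 vertex = 3, p_2 = 2. Add edge {2,3}. Now deg[3]=0, deg[2]=2.
Step 3: smallest deg-1 vertex = 4, p_3 = 5. Add edge {4,5}. Now deg[4]=0, deg[5]=1.
Step 4: smallest deg-1 vertex = 5, p_4 = 2. Add edge {2,5}. Now deg[5]=0, deg[2]=1.
Final: two remaining deg-1 vertices are 2, 6. Add edge {2,6}.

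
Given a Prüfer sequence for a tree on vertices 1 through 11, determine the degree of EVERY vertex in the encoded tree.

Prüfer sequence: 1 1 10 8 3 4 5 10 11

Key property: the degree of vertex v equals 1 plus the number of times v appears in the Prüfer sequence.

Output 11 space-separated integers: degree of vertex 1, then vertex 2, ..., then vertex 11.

Answer: 3 1 2 2 2 1 1 2 1 3 2

Derivation:
p_1 = 1: count[1] becomes 1
p_2 = 1: count[1] becomes 2
p_3 = 10: count[10] becomes 1
p_4 = 8: count[8] becomes 1
p_5 = 3: count[3] becomes 1
p_6 = 4: count[4] becomes 1
p_7 = 5: count[5] becomes 1
p_8 = 10: count[10] becomes 2
p_9 = 11: count[11] becomes 1
Degrees (1 + count): deg[1]=1+2=3, deg[2]=1+0=1, deg[3]=1+1=2, deg[4]=1+1=2, deg[5]=1+1=2, deg[6]=1+0=1, deg[7]=1+0=1, deg[8]=1+1=2, deg[9]=1+0=1, deg[10]=1+2=3, deg[11]=1+1=2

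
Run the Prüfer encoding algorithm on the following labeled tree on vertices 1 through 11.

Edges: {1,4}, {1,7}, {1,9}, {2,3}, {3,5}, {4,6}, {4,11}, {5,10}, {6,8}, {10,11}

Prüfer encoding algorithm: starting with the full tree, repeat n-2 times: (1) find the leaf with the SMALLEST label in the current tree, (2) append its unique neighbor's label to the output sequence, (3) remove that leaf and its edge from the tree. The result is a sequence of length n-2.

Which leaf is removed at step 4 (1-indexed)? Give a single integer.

Step 1: current leaves = {2,7,8,9}. Remove leaf 2 (neighbor: 3).
Step 2: current leaves = {3,7,8,9}. Remove leaf 3 (neighbor: 5).
Step 3: current leaves = {5,7,8,9}. Remove leaf 5 (neighbor: 10).
Step 4: current leaves = {7,8,9,10}. Remove leaf 7 (neighbor: 1).

Answer: 7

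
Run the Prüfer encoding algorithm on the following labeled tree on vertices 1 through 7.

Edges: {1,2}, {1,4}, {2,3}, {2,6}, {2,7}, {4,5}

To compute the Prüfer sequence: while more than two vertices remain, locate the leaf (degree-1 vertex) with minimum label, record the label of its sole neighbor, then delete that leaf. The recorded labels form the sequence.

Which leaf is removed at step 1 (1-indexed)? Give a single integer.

Step 1: current leaves = {3,5,6,7}. Remove leaf 3 (neighbor: 2).

Answer: 3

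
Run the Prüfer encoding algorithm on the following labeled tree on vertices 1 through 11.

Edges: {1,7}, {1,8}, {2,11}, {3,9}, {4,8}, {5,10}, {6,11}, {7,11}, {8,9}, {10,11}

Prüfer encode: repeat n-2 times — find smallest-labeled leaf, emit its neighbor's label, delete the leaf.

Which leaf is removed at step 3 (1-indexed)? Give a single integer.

Answer: 4

Derivation:
Step 1: current leaves = {2,3,4,5,6}. Remove leaf 2 (neighbor: 11).
Step 2: current leaves = {3,4,5,6}. Remove leaf 3 (neighbor: 9).
Step 3: current leaves = {4,5,6,9}. Remove leaf 4 (neighbor: 8).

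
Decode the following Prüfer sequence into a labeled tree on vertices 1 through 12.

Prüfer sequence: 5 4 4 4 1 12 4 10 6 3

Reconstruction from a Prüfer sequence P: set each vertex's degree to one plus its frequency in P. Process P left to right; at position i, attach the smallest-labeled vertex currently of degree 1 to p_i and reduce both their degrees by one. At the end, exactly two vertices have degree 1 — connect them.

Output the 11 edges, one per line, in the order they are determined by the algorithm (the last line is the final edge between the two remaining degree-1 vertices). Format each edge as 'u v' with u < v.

Initial degrees: {1:2, 2:1, 3:2, 4:5, 5:2, 6:2, 7:1, 8:1, 9:1, 10:2, 11:1, 12:2}
Step 1: smallest deg-1 vertex = 2, p_1 = 5. Add edge {2,5}. Now deg[2]=0, deg[5]=1.
Step 2: smallest deg-1 vertex = 5, p_2 = 4. Add edge {4,5}. Now deg[5]=0, deg[4]=4.
Step 3: smallest deg-1 vertex = 7, p_3 = 4. Add edge {4,7}. Now deg[7]=0, deg[4]=3.
Step 4: smallest deg-1 vertex = 8, p_4 = 4. Add edge {4,8}. Now deg[8]=0, deg[4]=2.
Step 5: smallest deg-1 vertex = 9, p_5 = 1. Add edge {1,9}. Now deg[9]=0, deg[1]=1.
Step 6: smallest deg-1 vertex = 1, p_6 = 12. Add edge {1,12}. Now deg[1]=0, deg[12]=1.
Step 7: smallest deg-1 vertex = 11, p_7 = 4. Add edge {4,11}. Now deg[11]=0, deg[4]=1.
Step 8: smallest deg-1 vertex = 4, p_8 = 10. Add edge {4,10}. Now deg[4]=0, deg[10]=1.
Step 9: smallest deg-1 vertex = 10, p_9 = 6. Add edge {6,10}. Now deg[10]=0, deg[6]=1.
Step 10: smallest deg-1 vertex = 6, p_10 = 3. Add edge {3,6}. Now deg[6]=0, deg[3]=1.
Final: two remaining deg-1 vertices are 3, 12. Add edge {3,12}.

Answer: 2 5
4 5
4 7
4 8
1 9
1 12
4 11
4 10
6 10
3 6
3 12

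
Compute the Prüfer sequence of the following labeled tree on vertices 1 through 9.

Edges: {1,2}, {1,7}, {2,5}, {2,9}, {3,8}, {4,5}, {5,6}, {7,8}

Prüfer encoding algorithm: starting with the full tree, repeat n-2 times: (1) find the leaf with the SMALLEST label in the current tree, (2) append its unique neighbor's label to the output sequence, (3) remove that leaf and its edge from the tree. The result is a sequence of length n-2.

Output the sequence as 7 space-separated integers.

Step 1: leaves = {3,4,6,9}. Remove smallest leaf 3, emit neighbor 8.
Step 2: leaves = {4,6,8,9}. Remove smallest leaf 4, emit neighbor 5.
Step 3: leaves = {6,8,9}. Remove smallest leaf 6, emit neighbor 5.
Step 4: leaves = {5,8,9}. Remove smallest leaf 5, emit neighbor 2.
Step 5: leaves = {8,9}. Remove smallest leaf 8, emit neighbor 7.
Step 6: leaves = {7,9}. Remove smallest leaf 7, emit neighbor 1.
Step 7: leaves = {1,9}. Remove smallest leaf 1, emit neighbor 2.
Done: 2 vertices remain (2, 9). Sequence = [8 5 5 2 7 1 2]

Answer: 8 5 5 2 7 1 2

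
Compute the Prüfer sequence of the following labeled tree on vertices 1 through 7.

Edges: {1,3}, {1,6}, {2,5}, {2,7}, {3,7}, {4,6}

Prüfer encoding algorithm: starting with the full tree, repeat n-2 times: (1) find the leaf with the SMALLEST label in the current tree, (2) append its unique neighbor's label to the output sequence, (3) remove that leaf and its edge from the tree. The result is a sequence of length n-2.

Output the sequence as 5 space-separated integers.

Step 1: leaves = {4,5}. Remove smallest leaf 4, emit neighbor 6.
Step 2: leaves = {5,6}. Remove smallest leaf 5, emit neighbor 2.
Step 3: leaves = {2,6}. Remove smallest leaf 2, emit neighbor 7.
Step 4: leaves = {6,7}. Remove smallest leaf 6, emit neighbor 1.
Step 5: leaves = {1,7}. Remove smallest leaf 1, emit neighbor 3.
Done: 2 vertices remain (3, 7). Sequence = [6 2 7 1 3]

Answer: 6 2 7 1 3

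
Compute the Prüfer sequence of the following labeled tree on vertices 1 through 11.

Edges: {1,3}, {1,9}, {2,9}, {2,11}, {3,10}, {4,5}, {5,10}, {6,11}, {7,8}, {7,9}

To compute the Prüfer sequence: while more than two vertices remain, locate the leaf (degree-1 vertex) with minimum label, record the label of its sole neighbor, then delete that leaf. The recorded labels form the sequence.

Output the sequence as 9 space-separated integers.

Step 1: leaves = {4,6,8}. Remove smallest leaf 4, emit neighbor 5.
Step 2: leaves = {5,6,8}. Remove smallest leaf 5, emit neighbor 10.
Step 3: leaves = {6,8,10}. Remove smallest leaf 6, emit neighbor 11.
Step 4: leaves = {8,10,11}. Remove smallest leaf 8, emit neighbor 7.
Step 5: leaves = {7,10,11}. Remove smallest leaf 7, emit neighbor 9.
Step 6: leaves = {10,11}. Remove smallest leaf 10, emit neighbor 3.
Step 7: leaves = {3,11}. Remove smallest leaf 3, emit neighbor 1.
Step 8: leaves = {1,11}. Remove smallest leaf 1, emit neighbor 9.
Step 9: leaves = {9,11}. Remove smallest leaf 9, emit neighbor 2.
Done: 2 vertices remain (2, 11). Sequence = [5 10 11 7 9 3 1 9 2]

Answer: 5 10 11 7 9 3 1 9 2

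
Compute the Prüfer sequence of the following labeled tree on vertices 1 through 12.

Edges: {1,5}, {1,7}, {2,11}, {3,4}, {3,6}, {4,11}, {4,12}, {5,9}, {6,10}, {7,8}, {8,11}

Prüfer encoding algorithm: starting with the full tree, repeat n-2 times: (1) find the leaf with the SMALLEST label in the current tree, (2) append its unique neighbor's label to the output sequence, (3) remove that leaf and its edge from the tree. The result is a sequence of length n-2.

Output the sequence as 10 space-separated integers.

Step 1: leaves = {2,9,10,12}. Remove smallest leaf 2, emit neighbor 11.
Step 2: leaves = {9,10,12}. Remove smallest leaf 9, emit neighbor 5.
Step 3: leaves = {5,10,12}. Remove smallest leaf 5, emit neighbor 1.
Step 4: leaves = {1,10,12}. Remove smallest leaf 1, emit neighbor 7.
Step 5: leaves = {7,10,12}. Remove smallest leaf 7, emit neighbor 8.
Step 6: leaves = {8,10,12}. Remove smallest leaf 8, emit neighbor 11.
Step 7: leaves = {10,11,12}. Remove smallest leaf 10, emit neighbor 6.
Step 8: leaves = {6,11,12}. Remove smallest leaf 6, emit neighbor 3.
Step 9: leaves = {3,11,12}. Remove smallest leaf 3, emit neighbor 4.
Step 10: leaves = {11,12}. Remove smallest leaf 11, emit neighbor 4.
Done: 2 vertices remain (4, 12). Sequence = [11 5 1 7 8 11 6 3 4 4]

Answer: 11 5 1 7 8 11 6 3 4 4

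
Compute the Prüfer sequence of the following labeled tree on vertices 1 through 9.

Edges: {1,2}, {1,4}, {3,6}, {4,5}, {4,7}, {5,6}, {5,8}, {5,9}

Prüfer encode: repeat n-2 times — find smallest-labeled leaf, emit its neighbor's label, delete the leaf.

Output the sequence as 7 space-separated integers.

Answer: 1 4 6 5 4 5 5

Derivation:
Step 1: leaves = {2,3,7,8,9}. Remove smallest leaf 2, emit neighbor 1.
Step 2: leaves = {1,3,7,8,9}. Remove smallest leaf 1, emit neighbor 4.
Step 3: leaves = {3,7,8,9}. Remove smallest leaf 3, emit neighbor 6.
Step 4: leaves = {6,7,8,9}. Remove smallest leaf 6, emit neighbor 5.
Step 5: leaves = {7,8,9}. Remove smallest leaf 7, emit neighbor 4.
Step 6: leaves = {4,8,9}. Remove smallest leaf 4, emit neighbor 5.
Step 7: leaves = {8,9}. Remove smallest leaf 8, emit neighbor 5.
Done: 2 vertices remain (5, 9). Sequence = [1 4 6 5 4 5 5]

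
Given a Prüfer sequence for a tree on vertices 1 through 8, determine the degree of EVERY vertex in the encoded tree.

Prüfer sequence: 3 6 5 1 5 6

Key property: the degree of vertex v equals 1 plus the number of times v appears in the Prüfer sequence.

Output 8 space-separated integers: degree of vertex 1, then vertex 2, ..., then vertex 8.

Answer: 2 1 2 1 3 3 1 1

Derivation:
p_1 = 3: count[3] becomes 1
p_2 = 6: count[6] becomes 1
p_3 = 5: count[5] becomes 1
p_4 = 1: count[1] becomes 1
p_5 = 5: count[5] becomes 2
p_6 = 6: count[6] becomes 2
Degrees (1 + count): deg[1]=1+1=2, deg[2]=1+0=1, deg[3]=1+1=2, deg[4]=1+0=1, deg[5]=1+2=3, deg[6]=1+2=3, deg[7]=1+0=1, deg[8]=1+0=1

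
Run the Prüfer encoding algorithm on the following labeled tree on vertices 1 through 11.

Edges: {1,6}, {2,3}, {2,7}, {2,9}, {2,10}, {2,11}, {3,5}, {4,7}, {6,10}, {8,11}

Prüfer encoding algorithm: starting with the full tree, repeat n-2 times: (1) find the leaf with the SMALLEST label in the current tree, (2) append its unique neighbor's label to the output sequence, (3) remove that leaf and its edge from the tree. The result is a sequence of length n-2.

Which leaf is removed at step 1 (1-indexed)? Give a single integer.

Step 1: current leaves = {1,4,5,8,9}. Remove leaf 1 (neighbor: 6).

Answer: 1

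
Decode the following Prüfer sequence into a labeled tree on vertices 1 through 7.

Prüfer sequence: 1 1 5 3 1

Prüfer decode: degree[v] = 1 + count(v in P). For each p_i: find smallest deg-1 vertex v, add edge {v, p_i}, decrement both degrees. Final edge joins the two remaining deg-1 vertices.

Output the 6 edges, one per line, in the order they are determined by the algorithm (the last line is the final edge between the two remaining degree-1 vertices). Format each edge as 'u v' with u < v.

Initial degrees: {1:4, 2:1, 3:2, 4:1, 5:2, 6:1, 7:1}
Step 1: smallest deg-1 vertex = 2, p_1 = 1. Add edge {1,2}. Now deg[2]=0, deg[1]=3.
Step 2: smallest deg-1 vertex = 4, p_2 = 1. Add edge {1,4}. Now deg[4]=0, deg[1]=2.
Step 3: smallest deg-1 vertex = 6, p_3 = 5. Add edge {5,6}. Now deg[6]=0, deg[5]=1.
Step 4: smallest deg-1 vertex = 5, p_4 = 3. Add edge {3,5}. Now deg[5]=0, deg[3]=1.
Step 5: smallest deg-1 vertex = 3, p_5 = 1. Add edge {1,3}. Now deg[3]=0, deg[1]=1.
Final: two remaining deg-1 vertices are 1, 7. Add edge {1,7}.

Answer: 1 2
1 4
5 6
3 5
1 3
1 7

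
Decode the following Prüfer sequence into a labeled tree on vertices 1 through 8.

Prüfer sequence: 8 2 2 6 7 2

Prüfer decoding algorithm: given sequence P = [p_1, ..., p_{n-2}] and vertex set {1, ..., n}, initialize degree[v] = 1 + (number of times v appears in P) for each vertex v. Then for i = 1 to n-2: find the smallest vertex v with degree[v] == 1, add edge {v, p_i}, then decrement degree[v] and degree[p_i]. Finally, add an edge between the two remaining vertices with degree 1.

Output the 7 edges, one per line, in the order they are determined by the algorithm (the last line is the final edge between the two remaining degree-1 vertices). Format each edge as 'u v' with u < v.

Initial degrees: {1:1, 2:4, 3:1, 4:1, 5:1, 6:2, 7:2, 8:2}
Step 1: smallest deg-1 vertex = 1, p_1 = 8. Add edge {1,8}. Now deg[1]=0, deg[8]=1.
Step 2: smallest deg-1 vertex = 3, p_2 = 2. Add edge {2,3}. Now deg[3]=0, deg[2]=3.
Step 3: smallest deg-1 vertex = 4, p_3 = 2. Add edge {2,4}. Now deg[4]=0, deg[2]=2.
Step 4: smallest deg-1 vertex = 5, p_4 = 6. Add edge {5,6}. Now deg[5]=0, deg[6]=1.
Step 5: smallest deg-1 vertex = 6, p_5 = 7. Add edge {6,7}. Now deg[6]=0, deg[7]=1.
Step 6: smallest deg-1 vertex = 7, p_6 = 2. Add edge {2,7}. Now deg[7]=0, deg[2]=1.
Final: two remaining deg-1 vertices are 2, 8. Add edge {2,8}.

Answer: 1 8
2 3
2 4
5 6
6 7
2 7
2 8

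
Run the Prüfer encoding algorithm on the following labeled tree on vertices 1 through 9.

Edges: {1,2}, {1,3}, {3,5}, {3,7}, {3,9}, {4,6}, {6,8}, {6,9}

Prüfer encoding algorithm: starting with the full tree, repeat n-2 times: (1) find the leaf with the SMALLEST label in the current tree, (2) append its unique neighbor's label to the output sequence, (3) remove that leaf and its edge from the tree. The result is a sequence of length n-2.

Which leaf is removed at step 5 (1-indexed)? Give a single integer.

Step 1: current leaves = {2,4,5,7,8}. Remove leaf 2 (neighbor: 1).
Step 2: current leaves = {1,4,5,7,8}. Remove leaf 1 (neighbor: 3).
Step 3: current leaves = {4,5,7,8}. Remove leaf 4 (neighbor: 6).
Step 4: current leaves = {5,7,8}. Remove leaf 5 (neighbor: 3).
Step 5: current leaves = {7,8}. Remove leaf 7 (neighbor: 3).

Answer: 7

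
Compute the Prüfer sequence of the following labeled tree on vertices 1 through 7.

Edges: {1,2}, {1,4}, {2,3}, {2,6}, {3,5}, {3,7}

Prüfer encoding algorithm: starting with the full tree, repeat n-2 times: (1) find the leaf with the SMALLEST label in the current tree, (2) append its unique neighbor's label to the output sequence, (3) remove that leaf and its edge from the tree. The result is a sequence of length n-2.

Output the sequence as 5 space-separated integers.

Step 1: leaves = {4,5,6,7}. Remove smallest leaf 4, emit neighbor 1.
Step 2: leaves = {1,5,6,7}. Remove smallest leaf 1, emit neighbor 2.
Step 3: leaves = {5,6,7}. Remove smallest leaf 5, emit neighbor 3.
Step 4: leaves = {6,7}. Remove smallest leaf 6, emit neighbor 2.
Step 5: leaves = {2,7}. Remove smallest leaf 2, emit neighbor 3.
Done: 2 vertices remain (3, 7). Sequence = [1 2 3 2 3]

Answer: 1 2 3 2 3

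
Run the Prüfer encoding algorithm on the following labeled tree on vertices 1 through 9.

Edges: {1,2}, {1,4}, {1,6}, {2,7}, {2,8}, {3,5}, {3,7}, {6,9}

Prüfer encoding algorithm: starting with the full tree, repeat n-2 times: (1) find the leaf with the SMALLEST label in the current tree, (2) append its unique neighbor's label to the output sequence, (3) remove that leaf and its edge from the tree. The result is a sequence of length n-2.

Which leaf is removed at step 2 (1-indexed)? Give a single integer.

Answer: 5

Derivation:
Step 1: current leaves = {4,5,8,9}. Remove leaf 4 (neighbor: 1).
Step 2: current leaves = {5,8,9}. Remove leaf 5 (neighbor: 3).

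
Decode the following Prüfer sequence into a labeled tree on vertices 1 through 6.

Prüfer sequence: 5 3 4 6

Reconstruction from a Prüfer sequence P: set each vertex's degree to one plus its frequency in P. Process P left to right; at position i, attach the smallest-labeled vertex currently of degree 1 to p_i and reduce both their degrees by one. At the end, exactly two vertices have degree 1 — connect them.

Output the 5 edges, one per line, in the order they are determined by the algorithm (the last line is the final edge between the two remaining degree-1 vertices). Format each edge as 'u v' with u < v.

Initial degrees: {1:1, 2:1, 3:2, 4:2, 5:2, 6:2}
Step 1: smallest deg-1 vertex = 1, p_1 = 5. Add edge {1,5}. Now deg[1]=0, deg[5]=1.
Step 2: smallest deg-1 vertex = 2, p_2 = 3. Add edge {2,3}. Now deg[2]=0, deg[3]=1.
Step 3: smallest deg-1 vertex = 3, p_3 = 4. Add edge {3,4}. Now deg[3]=0, deg[4]=1.
Step 4: smallest deg-1 vertex = 4, p_4 = 6. Add edge {4,6}. Now deg[4]=0, deg[6]=1.
Final: two remaining deg-1 vertices are 5, 6. Add edge {5,6}.

Answer: 1 5
2 3
3 4
4 6
5 6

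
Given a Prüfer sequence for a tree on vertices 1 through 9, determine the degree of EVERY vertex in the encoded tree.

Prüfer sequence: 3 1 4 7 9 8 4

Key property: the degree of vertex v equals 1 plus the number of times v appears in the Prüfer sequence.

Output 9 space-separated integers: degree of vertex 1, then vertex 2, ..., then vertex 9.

p_1 = 3: count[3] becomes 1
p_2 = 1: count[1] becomes 1
p_3 = 4: count[4] becomes 1
p_4 = 7: count[7] becomes 1
p_5 = 9: count[9] becomes 1
p_6 = 8: count[8] becomes 1
p_7 = 4: count[4] becomes 2
Degrees (1 + count): deg[1]=1+1=2, deg[2]=1+0=1, deg[3]=1+1=2, deg[4]=1+2=3, deg[5]=1+0=1, deg[6]=1+0=1, deg[7]=1+1=2, deg[8]=1+1=2, deg[9]=1+1=2

Answer: 2 1 2 3 1 1 2 2 2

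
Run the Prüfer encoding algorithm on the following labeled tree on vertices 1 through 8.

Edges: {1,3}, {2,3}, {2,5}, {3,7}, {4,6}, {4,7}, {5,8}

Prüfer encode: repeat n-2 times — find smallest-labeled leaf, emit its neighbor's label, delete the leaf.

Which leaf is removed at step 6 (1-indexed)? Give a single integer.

Answer: 2

Derivation:
Step 1: current leaves = {1,6,8}. Remove leaf 1 (neighbor: 3).
Step 2: current leaves = {6,8}. Remove leaf 6 (neighbor: 4).
Step 3: current leaves = {4,8}. Remove leaf 4 (neighbor: 7).
Step 4: current leaves = {7,8}. Remove leaf 7 (neighbor: 3).
Step 5: current leaves = {3,8}. Remove leaf 3 (neighbor: 2).
Step 6: current leaves = {2,8}. Remove leaf 2 (neighbor: 5).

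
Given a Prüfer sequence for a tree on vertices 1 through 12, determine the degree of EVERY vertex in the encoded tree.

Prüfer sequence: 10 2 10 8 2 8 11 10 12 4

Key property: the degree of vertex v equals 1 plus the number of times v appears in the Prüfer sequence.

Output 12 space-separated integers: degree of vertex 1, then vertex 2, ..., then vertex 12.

p_1 = 10: count[10] becomes 1
p_2 = 2: count[2] becomes 1
p_3 = 10: count[10] becomes 2
p_4 = 8: count[8] becomes 1
p_5 = 2: count[2] becomes 2
p_6 = 8: count[8] becomes 2
p_7 = 11: count[11] becomes 1
p_8 = 10: count[10] becomes 3
p_9 = 12: count[12] becomes 1
p_10 = 4: count[4] becomes 1
Degrees (1 + count): deg[1]=1+0=1, deg[2]=1+2=3, deg[3]=1+0=1, deg[4]=1+1=2, deg[5]=1+0=1, deg[6]=1+0=1, deg[7]=1+0=1, deg[8]=1+2=3, deg[9]=1+0=1, deg[10]=1+3=4, deg[11]=1+1=2, deg[12]=1+1=2

Answer: 1 3 1 2 1 1 1 3 1 4 2 2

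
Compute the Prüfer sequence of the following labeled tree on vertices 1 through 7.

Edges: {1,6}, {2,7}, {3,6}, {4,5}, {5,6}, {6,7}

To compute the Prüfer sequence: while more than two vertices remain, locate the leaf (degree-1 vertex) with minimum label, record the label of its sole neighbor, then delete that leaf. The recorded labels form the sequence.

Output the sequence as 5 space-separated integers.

Answer: 6 7 6 5 6

Derivation:
Step 1: leaves = {1,2,3,4}. Remove smallest leaf 1, emit neighbor 6.
Step 2: leaves = {2,3,4}. Remove smallest leaf 2, emit neighbor 7.
Step 3: leaves = {3,4,7}. Remove smallest leaf 3, emit neighbor 6.
Step 4: leaves = {4,7}. Remove smallest leaf 4, emit neighbor 5.
Step 5: leaves = {5,7}. Remove smallest leaf 5, emit neighbor 6.
Done: 2 vertices remain (6, 7). Sequence = [6 7 6 5 6]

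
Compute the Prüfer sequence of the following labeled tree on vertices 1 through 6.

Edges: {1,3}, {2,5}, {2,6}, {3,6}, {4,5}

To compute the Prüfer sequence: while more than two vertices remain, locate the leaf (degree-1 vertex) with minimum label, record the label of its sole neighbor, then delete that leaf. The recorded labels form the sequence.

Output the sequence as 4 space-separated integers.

Answer: 3 6 5 2

Derivation:
Step 1: leaves = {1,4}. Remove smallest leaf 1, emit neighbor 3.
Step 2: leaves = {3,4}. Remove smallest leaf 3, emit neighbor 6.
Step 3: leaves = {4,6}. Remove smallest leaf 4, emit neighbor 5.
Step 4: leaves = {5,6}. Remove smallest leaf 5, emit neighbor 2.
Done: 2 vertices remain (2, 6). Sequence = [3 6 5 2]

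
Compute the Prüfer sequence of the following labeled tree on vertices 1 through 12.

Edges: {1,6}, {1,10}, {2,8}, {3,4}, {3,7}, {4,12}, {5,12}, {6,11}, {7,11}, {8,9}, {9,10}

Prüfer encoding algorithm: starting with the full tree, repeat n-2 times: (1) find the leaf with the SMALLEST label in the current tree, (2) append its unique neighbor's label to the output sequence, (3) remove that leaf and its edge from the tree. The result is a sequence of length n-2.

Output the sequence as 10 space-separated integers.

Step 1: leaves = {2,5}. Remove smallest leaf 2, emit neighbor 8.
Step 2: leaves = {5,8}. Remove smallest leaf 5, emit neighbor 12.
Step 3: leaves = {8,12}. Remove smallest leaf 8, emit neighbor 9.
Step 4: leaves = {9,12}. Remove smallest leaf 9, emit neighbor 10.
Step 5: leaves = {10,12}. Remove smallest leaf 10, emit neighbor 1.
Step 6: leaves = {1,12}. Remove smallest leaf 1, emit neighbor 6.
Step 7: leaves = {6,12}. Remove smallest leaf 6, emit neighbor 11.
Step 8: leaves = {11,12}. Remove smallest leaf 11, emit neighbor 7.
Step 9: leaves = {7,12}. Remove smallest leaf 7, emit neighbor 3.
Step 10: leaves = {3,12}. Remove smallest leaf 3, emit neighbor 4.
Done: 2 vertices remain (4, 12). Sequence = [8 12 9 10 1 6 11 7 3 4]

Answer: 8 12 9 10 1 6 11 7 3 4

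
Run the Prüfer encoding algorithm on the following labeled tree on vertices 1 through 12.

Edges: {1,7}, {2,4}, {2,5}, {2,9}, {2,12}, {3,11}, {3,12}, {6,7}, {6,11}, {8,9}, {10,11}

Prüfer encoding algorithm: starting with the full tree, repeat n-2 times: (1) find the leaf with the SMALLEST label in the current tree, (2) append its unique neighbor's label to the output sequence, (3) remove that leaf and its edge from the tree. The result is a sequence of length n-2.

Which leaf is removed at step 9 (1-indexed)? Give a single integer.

Step 1: current leaves = {1,4,5,8,10}. Remove leaf 1 (neighbor: 7).
Step 2: current leaves = {4,5,7,8,10}. Remove leaf 4 (neighbor: 2).
Step 3: current leaves = {5,7,8,10}. Remove leaf 5 (neighbor: 2).
Step 4: current leaves = {7,8,10}. Remove leaf 7 (neighbor: 6).
Step 5: current leaves = {6,8,10}. Remove leaf 6 (neighbor: 11).
Step 6: current leaves = {8,10}. Remove leaf 8 (neighbor: 9).
Step 7: current leaves = {9,10}. Remove leaf 9 (neighbor: 2).
Step 8: current leaves = {2,10}. Remove leaf 2 (neighbor: 12).
Step 9: current leaves = {10,12}. Remove leaf 10 (neighbor: 11).

Answer: 10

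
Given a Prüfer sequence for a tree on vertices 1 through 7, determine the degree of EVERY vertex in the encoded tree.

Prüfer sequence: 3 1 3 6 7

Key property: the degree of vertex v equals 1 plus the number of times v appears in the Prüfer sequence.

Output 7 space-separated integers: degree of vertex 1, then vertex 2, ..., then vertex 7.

Answer: 2 1 3 1 1 2 2

Derivation:
p_1 = 3: count[3] becomes 1
p_2 = 1: count[1] becomes 1
p_3 = 3: count[3] becomes 2
p_4 = 6: count[6] becomes 1
p_5 = 7: count[7] becomes 1
Degrees (1 + count): deg[1]=1+1=2, deg[2]=1+0=1, deg[3]=1+2=3, deg[4]=1+0=1, deg[5]=1+0=1, deg[6]=1+1=2, deg[7]=1+1=2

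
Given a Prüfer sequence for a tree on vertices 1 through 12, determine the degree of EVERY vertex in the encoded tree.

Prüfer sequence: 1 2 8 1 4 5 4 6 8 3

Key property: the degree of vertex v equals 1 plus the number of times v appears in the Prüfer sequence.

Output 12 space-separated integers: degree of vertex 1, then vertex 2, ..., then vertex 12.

Answer: 3 2 2 3 2 2 1 3 1 1 1 1

Derivation:
p_1 = 1: count[1] becomes 1
p_2 = 2: count[2] becomes 1
p_3 = 8: count[8] becomes 1
p_4 = 1: count[1] becomes 2
p_5 = 4: count[4] becomes 1
p_6 = 5: count[5] becomes 1
p_7 = 4: count[4] becomes 2
p_8 = 6: count[6] becomes 1
p_9 = 8: count[8] becomes 2
p_10 = 3: count[3] becomes 1
Degrees (1 + count): deg[1]=1+2=3, deg[2]=1+1=2, deg[3]=1+1=2, deg[4]=1+2=3, deg[5]=1+1=2, deg[6]=1+1=2, deg[7]=1+0=1, deg[8]=1+2=3, deg[9]=1+0=1, deg[10]=1+0=1, deg[11]=1+0=1, deg[12]=1+0=1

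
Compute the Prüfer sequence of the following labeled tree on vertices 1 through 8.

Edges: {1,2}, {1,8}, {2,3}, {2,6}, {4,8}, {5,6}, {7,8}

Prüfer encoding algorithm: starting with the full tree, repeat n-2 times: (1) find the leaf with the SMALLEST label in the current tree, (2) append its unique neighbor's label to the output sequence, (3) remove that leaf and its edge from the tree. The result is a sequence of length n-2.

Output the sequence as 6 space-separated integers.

Step 1: leaves = {3,4,5,7}. Remove smallest leaf 3, emit neighbor 2.
Step 2: leaves = {4,5,7}. Remove smallest leaf 4, emit neighbor 8.
Step 3: leaves = {5,7}. Remove smallest leaf 5, emit neighbor 6.
Step 4: leaves = {6,7}. Remove smallest leaf 6, emit neighbor 2.
Step 5: leaves = {2,7}. Remove smallest leaf 2, emit neighbor 1.
Step 6: leaves = {1,7}. Remove smallest leaf 1, emit neighbor 8.
Done: 2 vertices remain (7, 8). Sequence = [2 8 6 2 1 8]

Answer: 2 8 6 2 1 8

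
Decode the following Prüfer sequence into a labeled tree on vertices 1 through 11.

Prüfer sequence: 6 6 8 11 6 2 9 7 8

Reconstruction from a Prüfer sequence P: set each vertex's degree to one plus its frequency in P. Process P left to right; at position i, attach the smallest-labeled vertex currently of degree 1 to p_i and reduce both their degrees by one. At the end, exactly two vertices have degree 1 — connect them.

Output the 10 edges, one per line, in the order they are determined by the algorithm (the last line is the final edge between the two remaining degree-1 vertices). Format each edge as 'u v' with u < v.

Answer: 1 6
3 6
4 8
5 11
6 10
2 6
2 9
7 9
7 8
8 11

Derivation:
Initial degrees: {1:1, 2:2, 3:1, 4:1, 5:1, 6:4, 7:2, 8:3, 9:2, 10:1, 11:2}
Step 1: smallest deg-1 vertex = 1, p_1 = 6. Add edge {1,6}. Now deg[1]=0, deg[6]=3.
Step 2: smallest deg-1 vertex = 3, p_2 = 6. Add edge {3,6}. Now deg[3]=0, deg[6]=2.
Step 3: smallest deg-1 vertex = 4, p_3 = 8. Add edge {4,8}. Now deg[4]=0, deg[8]=2.
Step 4: smallest deg-1 vertex = 5, p_4 = 11. Add edge {5,11}. Now deg[5]=0, deg[11]=1.
Step 5: smallest deg-1 vertex = 10, p_5 = 6. Add edge {6,10}. Now deg[10]=0, deg[6]=1.
Step 6: smallest deg-1 vertex = 6, p_6 = 2. Add edge {2,6}. Now deg[6]=0, deg[2]=1.
Step 7: smallest deg-1 vertex = 2, p_7 = 9. Add edge {2,9}. Now deg[2]=0, deg[9]=1.
Step 8: smallest deg-1 vertex = 9, p_8 = 7. Add edge {7,9}. Now deg[9]=0, deg[7]=1.
Step 9: smallest deg-1 vertex = 7, p_9 = 8. Add edge {7,8}. Now deg[7]=0, deg[8]=1.
Final: two remaining deg-1 vertices are 8, 11. Add edge {8,11}.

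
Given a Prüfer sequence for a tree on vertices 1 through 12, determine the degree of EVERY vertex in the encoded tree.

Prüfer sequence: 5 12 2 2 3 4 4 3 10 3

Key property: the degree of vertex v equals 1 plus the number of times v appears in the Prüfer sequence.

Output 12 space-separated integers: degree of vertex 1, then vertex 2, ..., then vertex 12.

Answer: 1 3 4 3 2 1 1 1 1 2 1 2

Derivation:
p_1 = 5: count[5] becomes 1
p_2 = 12: count[12] becomes 1
p_3 = 2: count[2] becomes 1
p_4 = 2: count[2] becomes 2
p_5 = 3: count[3] becomes 1
p_6 = 4: count[4] becomes 1
p_7 = 4: count[4] becomes 2
p_8 = 3: count[3] becomes 2
p_9 = 10: count[10] becomes 1
p_10 = 3: count[3] becomes 3
Degrees (1 + count): deg[1]=1+0=1, deg[2]=1+2=3, deg[3]=1+3=4, deg[4]=1+2=3, deg[5]=1+1=2, deg[6]=1+0=1, deg[7]=1+0=1, deg[8]=1+0=1, deg[9]=1+0=1, deg[10]=1+1=2, deg[11]=1+0=1, deg[12]=1+1=2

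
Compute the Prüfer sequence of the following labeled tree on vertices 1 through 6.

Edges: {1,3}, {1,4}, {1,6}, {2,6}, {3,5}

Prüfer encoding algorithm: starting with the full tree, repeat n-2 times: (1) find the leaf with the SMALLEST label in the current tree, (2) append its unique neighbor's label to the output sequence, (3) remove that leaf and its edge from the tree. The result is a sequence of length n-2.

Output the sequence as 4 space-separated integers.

Step 1: leaves = {2,4,5}. Remove smallest leaf 2, emit neighbor 6.
Step 2: leaves = {4,5,6}. Remove smallest leaf 4, emit neighbor 1.
Step 3: leaves = {5,6}. Remove smallest leaf 5, emit neighbor 3.
Step 4: leaves = {3,6}. Remove smallest leaf 3, emit neighbor 1.
Done: 2 vertices remain (1, 6). Sequence = [6 1 3 1]

Answer: 6 1 3 1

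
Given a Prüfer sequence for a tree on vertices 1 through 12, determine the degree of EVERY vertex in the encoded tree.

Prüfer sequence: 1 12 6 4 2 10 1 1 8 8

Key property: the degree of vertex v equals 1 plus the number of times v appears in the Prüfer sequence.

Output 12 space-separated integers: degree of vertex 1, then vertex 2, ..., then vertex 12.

Answer: 4 2 1 2 1 2 1 3 1 2 1 2

Derivation:
p_1 = 1: count[1] becomes 1
p_2 = 12: count[12] becomes 1
p_3 = 6: count[6] becomes 1
p_4 = 4: count[4] becomes 1
p_5 = 2: count[2] becomes 1
p_6 = 10: count[10] becomes 1
p_7 = 1: count[1] becomes 2
p_8 = 1: count[1] becomes 3
p_9 = 8: count[8] becomes 1
p_10 = 8: count[8] becomes 2
Degrees (1 + count): deg[1]=1+3=4, deg[2]=1+1=2, deg[3]=1+0=1, deg[4]=1+1=2, deg[5]=1+0=1, deg[6]=1+1=2, deg[7]=1+0=1, deg[8]=1+2=3, deg[9]=1+0=1, deg[10]=1+1=2, deg[11]=1+0=1, deg[12]=1+1=2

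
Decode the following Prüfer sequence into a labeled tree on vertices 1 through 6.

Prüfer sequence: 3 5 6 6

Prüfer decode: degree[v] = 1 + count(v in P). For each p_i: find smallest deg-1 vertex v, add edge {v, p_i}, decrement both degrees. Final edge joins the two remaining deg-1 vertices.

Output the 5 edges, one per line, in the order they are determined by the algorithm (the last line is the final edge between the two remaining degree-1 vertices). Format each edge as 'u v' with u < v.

Answer: 1 3
2 5
3 6
4 6
5 6

Derivation:
Initial degrees: {1:1, 2:1, 3:2, 4:1, 5:2, 6:3}
Step 1: smallest deg-1 vertex = 1, p_1 = 3. Add edge {1,3}. Now deg[1]=0, deg[3]=1.
Step 2: smallest deg-1 vertex = 2, p_2 = 5. Add edge {2,5}. Now deg[2]=0, deg[5]=1.
Step 3: smallest deg-1 vertex = 3, p_3 = 6. Add edge {3,6}. Now deg[3]=0, deg[6]=2.
Step 4: smallest deg-1 vertex = 4, p_4 = 6. Add edge {4,6}. Now deg[4]=0, deg[6]=1.
Final: two remaining deg-1 vertices are 5, 6. Add edge {5,6}.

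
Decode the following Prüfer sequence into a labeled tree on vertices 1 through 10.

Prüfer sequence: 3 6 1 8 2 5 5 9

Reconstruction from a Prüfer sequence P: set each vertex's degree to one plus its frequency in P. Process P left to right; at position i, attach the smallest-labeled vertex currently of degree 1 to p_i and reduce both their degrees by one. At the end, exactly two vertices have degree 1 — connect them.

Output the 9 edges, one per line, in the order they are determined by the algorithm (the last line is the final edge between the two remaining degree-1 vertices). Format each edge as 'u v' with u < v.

Initial degrees: {1:2, 2:2, 3:2, 4:1, 5:3, 6:2, 7:1, 8:2, 9:2, 10:1}
Step 1: smallest deg-1 vertex = 4, p_1 = 3. Add edge {3,4}. Now deg[4]=0, deg[3]=1.
Step 2: smallest deg-1 vertex = 3, p_2 = 6. Add edge {3,6}. Now deg[3]=0, deg[6]=1.
Step 3: smallest deg-1 vertex = 6, p_3 = 1. Add edge {1,6}. Now deg[6]=0, deg[1]=1.
Step 4: smallest deg-1 vertex = 1, p_4 = 8. Add edge {1,8}. Now deg[1]=0, deg[8]=1.
Step 5: smallest deg-1 vertex = 7, p_5 = 2. Add edge {2,7}. Now deg[7]=0, deg[2]=1.
Step 6: smallest deg-1 vertex = 2, p_6 = 5. Add edge {2,5}. Now deg[2]=0, deg[5]=2.
Step 7: smallest deg-1 vertex = 8, p_7 = 5. Add edge {5,8}. Now deg[8]=0, deg[5]=1.
Step 8: smallest deg-1 vertex = 5, p_8 = 9. Add edge {5,9}. Now deg[5]=0, deg[9]=1.
Final: two remaining deg-1 vertices are 9, 10. Add edge {9,10}.

Answer: 3 4
3 6
1 6
1 8
2 7
2 5
5 8
5 9
9 10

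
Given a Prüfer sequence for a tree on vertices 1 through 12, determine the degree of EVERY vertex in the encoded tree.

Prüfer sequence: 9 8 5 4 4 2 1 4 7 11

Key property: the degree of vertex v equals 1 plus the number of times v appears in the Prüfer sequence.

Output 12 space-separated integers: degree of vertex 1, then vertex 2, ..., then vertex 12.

p_1 = 9: count[9] becomes 1
p_2 = 8: count[8] becomes 1
p_3 = 5: count[5] becomes 1
p_4 = 4: count[4] becomes 1
p_5 = 4: count[4] becomes 2
p_6 = 2: count[2] becomes 1
p_7 = 1: count[1] becomes 1
p_8 = 4: count[4] becomes 3
p_9 = 7: count[7] becomes 1
p_10 = 11: count[11] becomes 1
Degrees (1 + count): deg[1]=1+1=2, deg[2]=1+1=2, deg[3]=1+0=1, deg[4]=1+3=4, deg[5]=1+1=2, deg[6]=1+0=1, deg[7]=1+1=2, deg[8]=1+1=2, deg[9]=1+1=2, deg[10]=1+0=1, deg[11]=1+1=2, deg[12]=1+0=1

Answer: 2 2 1 4 2 1 2 2 2 1 2 1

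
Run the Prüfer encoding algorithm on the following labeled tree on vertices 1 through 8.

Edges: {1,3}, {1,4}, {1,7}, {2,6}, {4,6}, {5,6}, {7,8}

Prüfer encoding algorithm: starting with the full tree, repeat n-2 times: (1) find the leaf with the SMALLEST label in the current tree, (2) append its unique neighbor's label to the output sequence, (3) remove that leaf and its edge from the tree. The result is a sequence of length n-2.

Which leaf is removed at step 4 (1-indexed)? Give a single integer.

Answer: 6

Derivation:
Step 1: current leaves = {2,3,5,8}. Remove leaf 2 (neighbor: 6).
Step 2: current leaves = {3,5,8}. Remove leaf 3 (neighbor: 1).
Step 3: current leaves = {5,8}. Remove leaf 5 (neighbor: 6).
Step 4: current leaves = {6,8}. Remove leaf 6 (neighbor: 4).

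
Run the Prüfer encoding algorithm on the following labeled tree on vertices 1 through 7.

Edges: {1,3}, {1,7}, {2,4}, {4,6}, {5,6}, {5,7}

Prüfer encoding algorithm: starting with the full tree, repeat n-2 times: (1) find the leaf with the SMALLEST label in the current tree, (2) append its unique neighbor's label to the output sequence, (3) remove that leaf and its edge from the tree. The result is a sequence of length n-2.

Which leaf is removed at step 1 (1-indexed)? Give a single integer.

Answer: 2

Derivation:
Step 1: current leaves = {2,3}. Remove leaf 2 (neighbor: 4).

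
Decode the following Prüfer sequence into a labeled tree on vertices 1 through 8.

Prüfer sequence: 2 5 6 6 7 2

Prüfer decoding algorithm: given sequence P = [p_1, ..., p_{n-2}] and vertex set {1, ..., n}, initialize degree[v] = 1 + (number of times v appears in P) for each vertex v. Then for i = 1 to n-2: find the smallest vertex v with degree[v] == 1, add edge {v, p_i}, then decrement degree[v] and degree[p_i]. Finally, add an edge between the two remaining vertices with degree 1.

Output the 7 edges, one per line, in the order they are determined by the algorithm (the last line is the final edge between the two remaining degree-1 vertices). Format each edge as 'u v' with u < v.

Initial degrees: {1:1, 2:3, 3:1, 4:1, 5:2, 6:3, 7:2, 8:1}
Step 1: smallest deg-1 vertex = 1, p_1 = 2. Add edge {1,2}. Now deg[1]=0, deg[2]=2.
Step 2: smallest deg-1 vertex = 3, p_2 = 5. Add edge {3,5}. Now deg[3]=0, deg[5]=1.
Step 3: smallest deg-1 vertex = 4, p_3 = 6. Add edge {4,6}. Now deg[4]=0, deg[6]=2.
Step 4: smallest deg-1 vertex = 5, p_4 = 6. Add edge {5,6}. Now deg[5]=0, deg[6]=1.
Step 5: smallest deg-1 vertex = 6, p_5 = 7. Add edge {6,7}. Now deg[6]=0, deg[7]=1.
Step 6: smallest deg-1 vertex = 7, p_6 = 2. Add edge {2,7}. Now deg[7]=0, deg[2]=1.
Final: two remaining deg-1 vertices are 2, 8. Add edge {2,8}.

Answer: 1 2
3 5
4 6
5 6
6 7
2 7
2 8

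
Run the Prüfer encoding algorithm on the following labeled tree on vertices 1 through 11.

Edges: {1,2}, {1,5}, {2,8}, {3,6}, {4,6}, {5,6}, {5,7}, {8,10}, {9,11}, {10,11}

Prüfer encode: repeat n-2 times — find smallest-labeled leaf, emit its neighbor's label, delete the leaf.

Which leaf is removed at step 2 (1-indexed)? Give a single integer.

Step 1: current leaves = {3,4,7,9}. Remove leaf 3 (neighbor: 6).
Step 2: current leaves = {4,7,9}. Remove leaf 4 (neighbor: 6).

Answer: 4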